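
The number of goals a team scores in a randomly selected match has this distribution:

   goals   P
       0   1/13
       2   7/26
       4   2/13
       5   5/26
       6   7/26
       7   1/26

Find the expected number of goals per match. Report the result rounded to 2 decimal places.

4.00

E[X] = (1/13)·0 + (7/26)·2 + (2/13)·4 + (5/26)·5 + (7/26)·6 + (1/26)·7
     = 4 ≈ 4.00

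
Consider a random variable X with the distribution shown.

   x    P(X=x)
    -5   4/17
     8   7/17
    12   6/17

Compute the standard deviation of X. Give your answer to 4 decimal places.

6.5344

E[X] = 108/17, E[X²] = 1412/17
Var(X) = E[X²] − (E[X])² = 1412/17 − 11664/289 = 12340/289
SD(X) = √(12340/289) ≈ 6.5344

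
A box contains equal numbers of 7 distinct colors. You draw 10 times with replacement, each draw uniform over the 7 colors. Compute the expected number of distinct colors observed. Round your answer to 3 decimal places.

5.502

Let Xⱼ=1 if type j appears at least once. P(Xⱼ=1) = 1 − ((7−1)/7)^10 = 222009073/282475249.
E[#distinct] = 7·222009073/282475249 = 222009073/40353607.
≈ 5.502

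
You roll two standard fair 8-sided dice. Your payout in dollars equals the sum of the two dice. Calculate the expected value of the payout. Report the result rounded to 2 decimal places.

$9.00

Distribution of the sum of the two dice: 2 w.p. 1/64, 3 w.p. 1/32, 4 w.p. 3/64, 5 w.p. 1/16, 6 w.p. 5/64, 7 w.p. 3/32, …
E[payout] = (1/64)·2 + (1/32)·3 + (3/64)·4 + (1/16)·5 + (5/64)·6 + (3/32)·7 + (7/64)·8 + (1/8)·9 + (7/64)·10 + (3/32)·11 + (5/64)·12 + (1/16)·13 + (3/64)·14 + (1/32)·15 + (1/64)·16 = 9
≈ $9.00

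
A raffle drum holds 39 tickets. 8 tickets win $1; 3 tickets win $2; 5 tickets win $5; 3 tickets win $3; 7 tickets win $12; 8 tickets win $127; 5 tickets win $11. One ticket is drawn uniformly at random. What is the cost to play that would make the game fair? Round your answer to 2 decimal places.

E[payout] = (8/39)·1 + (3/39)·2 + (5/39)·5 + (3/39)·3 + (7/39)·12 + (8/39)·127 + (5/39)·11 = 401/13
Fair fee = E[payout] = 401/13 ≈ $30.85

$30.85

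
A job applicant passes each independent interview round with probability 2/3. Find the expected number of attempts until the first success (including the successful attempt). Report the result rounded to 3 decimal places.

1.500

For a geometric distribution, E[trials] = 1/p = 1/(2/3) = 3/2.
≈ 1.500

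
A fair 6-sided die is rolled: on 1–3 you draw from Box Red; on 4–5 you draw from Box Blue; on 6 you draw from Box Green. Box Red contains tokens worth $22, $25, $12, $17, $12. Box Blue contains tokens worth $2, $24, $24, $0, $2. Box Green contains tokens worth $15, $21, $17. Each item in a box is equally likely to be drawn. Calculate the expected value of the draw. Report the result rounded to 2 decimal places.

E[X | Box Red] = (22 + 25 + 12 + 17 + 12)/5 = 88/5
E[X | Box Blue] = (2 + 24 + 24 + 0 + 2)/5 = 52/5
E[X | Box Green] = (15 + 21 + 17)/3 = 53/3
E[X] = (1/2)·88/5 + (1/3)·52/5 + (1/6)·53/3 = 1369/90 ≈ 15.21

$15.21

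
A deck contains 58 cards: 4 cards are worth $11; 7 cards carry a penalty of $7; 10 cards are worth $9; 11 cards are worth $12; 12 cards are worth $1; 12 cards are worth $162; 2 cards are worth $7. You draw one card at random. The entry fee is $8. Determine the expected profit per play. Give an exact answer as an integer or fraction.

E[payout] = (4/58)·11 + (7/58)·(-7) + (10/58)·9 + (11/58)·12 + (12/58)·1 + (12/58)·162 + (2/58)·7 = 2187/58
Expected profit = 2187/58 − 8 = 1723/58

1723/58 dollars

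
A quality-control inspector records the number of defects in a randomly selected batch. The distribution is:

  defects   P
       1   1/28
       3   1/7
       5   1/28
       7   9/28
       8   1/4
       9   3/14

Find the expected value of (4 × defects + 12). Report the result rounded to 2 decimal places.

39.29

E[4x+12] = (1/28)·16 + (1/7)·24 + (1/28)·32 + (9/28)·40 + (1/4)·44 + (3/14)·48
     = 275/7 ≈ 39.29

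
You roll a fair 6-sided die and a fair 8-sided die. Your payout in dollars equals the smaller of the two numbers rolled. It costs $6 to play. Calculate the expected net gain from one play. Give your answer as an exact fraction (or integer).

-155/48 dollars

Distribution of the smaller of the two numbers rolled: 1 w.p. 13/48, 2 w.p. 11/48, 3 w.p. 3/16, 4 w.p. 7/48, 5 w.p. 5/48, 6 w.p. 1/16
E[payout] = (13/48)·1 + (11/48)·2 + (3/16)·3 + (7/48)·4 + (5/48)·5 + (1/16)·6 = 133/48
Expected profit = 133/48 − 6 = -155/48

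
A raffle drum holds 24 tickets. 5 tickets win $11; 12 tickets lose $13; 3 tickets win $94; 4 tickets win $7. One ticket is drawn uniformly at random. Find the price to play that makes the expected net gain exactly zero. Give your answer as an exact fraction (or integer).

209/24 dollars

E[payout] = (5/24)·11 + (12/24)·(-13) + (3/24)·94 + (4/24)·7 = 209/24
Fair fee = E[payout] = 209/24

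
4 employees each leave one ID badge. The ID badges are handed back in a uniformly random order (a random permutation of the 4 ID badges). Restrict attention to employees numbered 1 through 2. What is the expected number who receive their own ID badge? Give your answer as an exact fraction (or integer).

1/2

Let Xᵢ = 1 if person i gets their own ID badge. For each i, P(Xᵢ=1) = 1/4.
By linearity of expectation, E[X₁+…+X_2] = 2·(1/4) = 1/2.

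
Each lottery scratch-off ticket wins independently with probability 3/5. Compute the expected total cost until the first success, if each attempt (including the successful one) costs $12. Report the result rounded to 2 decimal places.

E[#attempts] = 1/p = 5/3; E[cost] = 12·5/3 = 20.
≈ 20.00

$20.00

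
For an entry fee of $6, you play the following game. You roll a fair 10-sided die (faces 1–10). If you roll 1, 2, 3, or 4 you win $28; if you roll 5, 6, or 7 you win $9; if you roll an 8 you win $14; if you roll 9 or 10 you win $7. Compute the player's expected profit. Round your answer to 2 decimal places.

$10.70

E[payout] = (1/5)·7 + (3/10)·9 + (1/10)·14 + (2/5)·28 = 167/10
Expected profit = 167/10 − 6 = 107/10 ≈ $10.70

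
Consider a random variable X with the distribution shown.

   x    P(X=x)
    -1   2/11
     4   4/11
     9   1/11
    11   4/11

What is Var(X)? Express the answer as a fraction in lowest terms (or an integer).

2452/121

E[X] = (2/11)·(-1) + (4/11)·4 + (1/11)·9 + (4/11)·11 = 67/11
E[X²] = (2/11)·1 + (4/11)·16 + (1/11)·81 + (4/11)·121 = 631/11
Var(X) = 631/11 − (67/11)² = 2452/121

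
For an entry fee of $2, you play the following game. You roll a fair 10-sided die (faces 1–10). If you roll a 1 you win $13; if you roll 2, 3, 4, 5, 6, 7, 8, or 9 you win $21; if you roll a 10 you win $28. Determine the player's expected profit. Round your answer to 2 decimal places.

$18.90

E[payout] = (1/10)·13 + (4/5)·21 + (1/10)·28 = 209/10
Expected profit = 209/10 − 2 = 189/10 ≈ $18.90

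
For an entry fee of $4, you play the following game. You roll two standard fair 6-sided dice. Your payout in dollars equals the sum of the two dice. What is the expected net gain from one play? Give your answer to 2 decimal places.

$3.00

Distribution of the sum of the two dice: 2 w.p. 1/36, 3 w.p. 1/18, 4 w.p. 1/12, 5 w.p. 1/9, 6 w.p. 5/36, 7 w.p. 1/6, …
E[payout] = (1/36)·2 + (1/18)·3 + (1/12)·4 + (1/9)·5 + (5/36)·6 + (1/6)·7 + (5/36)·8 + (1/9)·9 + (1/12)·10 + (1/18)·11 + (1/36)·12 = 7
Expected profit = 7 − 4 = 3 ≈ $3.00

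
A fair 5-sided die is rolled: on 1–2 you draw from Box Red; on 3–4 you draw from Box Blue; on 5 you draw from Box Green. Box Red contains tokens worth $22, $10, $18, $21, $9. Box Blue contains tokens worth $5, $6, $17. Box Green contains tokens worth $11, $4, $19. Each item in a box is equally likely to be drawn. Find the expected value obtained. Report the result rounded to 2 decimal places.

$12.40

E[X | Box Red] = (22 + 10 + 18 + 21 + 9)/5 = 16
E[X | Box Blue] = (5 + 6 + 17)/3 = 28/3
E[X | Box Green] = (11 + 4 + 19)/3 = 34/3
E[X] = (2/5)·16 + (2/5)·28/3 + (1/5)·34/3 = 62/5 ≈ 12.40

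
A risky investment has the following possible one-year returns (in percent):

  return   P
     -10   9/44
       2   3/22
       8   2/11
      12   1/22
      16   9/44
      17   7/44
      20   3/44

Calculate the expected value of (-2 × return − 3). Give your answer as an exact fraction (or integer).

-399/22

E[-2x-3] = (9/44)·17 + (3/22)·(-7) + (2/11)·(-19) + (1/22)·(-27) + (9/44)·(-35) + (7/44)·(-37) + (3/44)·(-43)
     = -399/22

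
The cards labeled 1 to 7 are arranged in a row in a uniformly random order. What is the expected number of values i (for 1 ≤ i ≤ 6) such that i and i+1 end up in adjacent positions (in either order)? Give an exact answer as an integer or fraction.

For each i ∈ {1,…,6}, let Xᵢ = 1 if i and i+1 are adjacent. P(Xᵢ=1) = 2·(7−1)!/7! = 2/7.
By linearity, E[ΣXᵢ] = (6)·(2/7) = 12/7.

12/7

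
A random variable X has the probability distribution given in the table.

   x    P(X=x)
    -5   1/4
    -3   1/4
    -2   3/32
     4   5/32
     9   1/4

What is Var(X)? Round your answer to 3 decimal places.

31.152

E[X] = (1/4)·(-5) + (1/4)·(-3) + (3/32)·(-2) + (5/32)·4 + (1/4)·9 = 11/16
E[X²] = (1/4)·25 + (1/4)·9 + (3/32)·4 + (5/32)·16 + (1/4)·81 = 253/8
Var(X) = 253/8 − (11/16)² = 7975/256 ≈ 31.152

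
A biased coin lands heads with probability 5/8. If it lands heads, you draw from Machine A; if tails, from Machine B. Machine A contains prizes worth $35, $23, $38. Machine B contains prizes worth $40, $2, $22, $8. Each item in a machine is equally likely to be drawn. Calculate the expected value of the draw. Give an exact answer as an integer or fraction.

107/4 dollars

E[X | Machine A] = (35 + 23 + 38)/3 = 32
E[X | Machine B] = (40 + 2 + 22 + 8)/4 = 18
E[X] = (5/8)·32 + (3/8)·18 = 107/4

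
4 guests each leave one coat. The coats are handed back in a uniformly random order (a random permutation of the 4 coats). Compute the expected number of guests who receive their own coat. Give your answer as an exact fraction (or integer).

1

Let Xᵢ = 1 if person i gets their own coat. For each i, P(Xᵢ=1) = 1/4.
By linearity of expectation, E[X₁+…+X_4] = 4·(1/4) = 1.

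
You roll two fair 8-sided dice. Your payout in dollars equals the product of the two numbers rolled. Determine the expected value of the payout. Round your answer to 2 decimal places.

Distribution of the product of the two numbers rolled: 1 w.p. 1/64, 2 w.p. 1/32, 3 w.p. 1/32, 4 w.p. 3/64, 5 w.p. 1/32, 6 w.p. 1/16, …
E[payout] = (1/64)·1 + (1/32)·2 + (1/32)·3 + (3/64)·4 + (1/32)·5 + (1/16)·6 + (1/32)·7 + (1/16)·8 + (1/64)·9 + (1/32)·10 + (1/16)·12 + (1/32)·14 + (1/32)·15 + (3/64)·16 + (1/32)·18 + (1/32)·20 + (1/32)·21 + (1/16)·24 + (1/64)·25 + (1/32)·28 + (1/32)·30 + (1/32)·32 + (1/32)·35 + (1/64)·36 + (1/32)·40 + (1/32)·42 + (1/32)·48 + (1/64)·49 + (1/32)·56 + (1/64)·64 = 81/4
≈ $20.25

$20.25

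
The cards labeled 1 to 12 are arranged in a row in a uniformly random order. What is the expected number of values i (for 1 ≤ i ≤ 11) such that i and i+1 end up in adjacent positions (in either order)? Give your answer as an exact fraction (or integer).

11/6

For each i ∈ {1,…,11}, let Xᵢ = 1 if i and i+1 are adjacent. P(Xᵢ=1) = 2·(12−1)!/12! = 2/12.
By linearity, E[ΣXᵢ] = (11)·(2/12) = 11/6.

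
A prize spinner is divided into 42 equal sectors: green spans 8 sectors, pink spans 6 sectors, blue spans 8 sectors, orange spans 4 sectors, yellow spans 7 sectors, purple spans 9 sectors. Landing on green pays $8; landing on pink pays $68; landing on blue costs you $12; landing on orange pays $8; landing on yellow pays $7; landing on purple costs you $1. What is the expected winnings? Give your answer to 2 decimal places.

$10.67

E[payout] = (8/42)·8 + (6/42)·68 + (8/42)·(-12) + (4/42)·8 + (7/42)·7 + (9/42)·(-1) = 32/3
≈ $10.67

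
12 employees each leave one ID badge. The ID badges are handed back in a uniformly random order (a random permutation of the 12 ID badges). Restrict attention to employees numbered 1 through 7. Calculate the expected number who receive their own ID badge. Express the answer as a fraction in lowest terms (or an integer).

Let Xᵢ = 1 if person i gets their own ID badge. For each i, P(Xᵢ=1) = 1/12.
By linearity of expectation, E[X₁+…+X_7] = 7·(1/12) = 7/12.

7/12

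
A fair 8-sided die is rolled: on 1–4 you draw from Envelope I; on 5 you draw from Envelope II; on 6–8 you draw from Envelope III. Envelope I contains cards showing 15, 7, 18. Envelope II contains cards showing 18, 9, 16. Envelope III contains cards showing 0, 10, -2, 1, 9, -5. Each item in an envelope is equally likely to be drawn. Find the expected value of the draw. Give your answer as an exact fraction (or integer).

445/48

E[X | Envelope I] = (15 + 7 + 18)/3 = 40/3
E[X | Envelope II] = (18 + 9 + 16)/3 = 43/3
E[X | Envelope III] = (0 + 10 − 2 + 1 + 9 − 5)/6 = 13/6
E[X] = (1/2)·40/3 + (1/8)·43/3 + (3/8)·13/6 = 445/48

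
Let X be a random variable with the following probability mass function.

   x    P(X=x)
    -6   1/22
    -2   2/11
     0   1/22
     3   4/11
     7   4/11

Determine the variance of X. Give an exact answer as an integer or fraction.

159/11

E[X] = (1/22)·(-6) + (2/11)·(-2) + (1/22)·0 + (4/11)·3 + (4/11)·7 = 3
E[X²] = (1/22)·36 + (2/11)·4 + (1/22)·0 + (4/11)·9 + (4/11)·49 = 258/11
Var(X) = 258/11 − (3)² = 159/11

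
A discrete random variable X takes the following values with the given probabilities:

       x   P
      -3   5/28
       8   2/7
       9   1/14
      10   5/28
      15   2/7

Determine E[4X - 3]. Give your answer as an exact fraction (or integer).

216/7

E[4x-3] = (5/28)·(-15) + (2/7)·29 + (1/14)·33 + (5/28)·37 + (2/7)·57
     = 216/7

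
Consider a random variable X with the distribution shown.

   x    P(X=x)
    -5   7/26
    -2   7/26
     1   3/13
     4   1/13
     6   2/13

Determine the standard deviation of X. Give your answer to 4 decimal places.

3.8247

E[X] = -11/26, E[X²] = 385/26
Var(X) = E[X²] − (E[X])² = 385/26 − 121/676 = 9889/676
SD(X) = √(9889/676) ≈ 3.8247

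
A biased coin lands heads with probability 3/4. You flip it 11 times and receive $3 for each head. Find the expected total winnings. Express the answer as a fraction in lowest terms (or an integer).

E[#heads] = 11·3/4 = 33/4 (linearity over flips).
E[winnings] = 3·33/4 = 99/4.

99/4 dollars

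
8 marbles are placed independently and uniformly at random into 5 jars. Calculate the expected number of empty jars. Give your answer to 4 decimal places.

0.8389

Let Xⱼ=1 if jar j is empty. P(Xⱼ=1) = ((5-1)/5)^8 = 65536/390625.
By linearity, E[#empty] = 5·65536/390625 = 65536/78125.
≈ 0.8389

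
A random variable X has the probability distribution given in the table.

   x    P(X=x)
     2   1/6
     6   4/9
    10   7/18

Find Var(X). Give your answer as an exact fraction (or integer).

656/81

E[X] = (1/6)·2 + (4/9)·6 + (7/18)·10 = 62/9
E[X²] = (1/6)·4 + (4/9)·36 + (7/18)·100 = 500/9
Var(X) = 500/9 − (62/9)² = 656/81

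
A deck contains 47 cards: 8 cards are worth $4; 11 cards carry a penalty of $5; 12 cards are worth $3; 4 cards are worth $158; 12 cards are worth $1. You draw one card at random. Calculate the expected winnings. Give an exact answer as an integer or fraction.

657/47 dollars

E[payout] = (8/47)·4 + (11/47)·(-5) + (12/47)·3 + (4/47)·158 + (12/47)·1 = 657/47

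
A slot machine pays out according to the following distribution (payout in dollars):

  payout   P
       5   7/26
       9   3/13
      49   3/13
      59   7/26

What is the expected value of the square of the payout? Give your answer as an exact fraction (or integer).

E[X²] = (7/26)·25 + (3/13)·81 + (3/13)·2401 + (7/26)·3481
     = 19717/13

19717/13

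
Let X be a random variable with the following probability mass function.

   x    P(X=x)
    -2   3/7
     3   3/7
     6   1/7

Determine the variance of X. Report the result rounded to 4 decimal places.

E[X] = (3/7)·(-2) + (3/7)·3 + (1/7)·6 = 9/7
E[X²] = (3/7)·4 + (3/7)·9 + (1/7)·36 = 75/7
Var(X) = 75/7 − (9/7)² = 444/49 ≈ 9.0612

9.0612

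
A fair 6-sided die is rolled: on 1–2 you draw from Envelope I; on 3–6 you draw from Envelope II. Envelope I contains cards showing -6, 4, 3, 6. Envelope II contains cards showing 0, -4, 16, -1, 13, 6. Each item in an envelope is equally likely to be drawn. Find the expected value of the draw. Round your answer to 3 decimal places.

E[X | Envelope I] = (-6 + 4 + 3 + 6)/4 = 7/4
E[X | Envelope II] = (0 − 4 + 16 − 1 + 13 + 6)/6 = 5
E[X] = (1/3)·7/4 + (2/3)·5 = 47/12 ≈ 3.917

3.917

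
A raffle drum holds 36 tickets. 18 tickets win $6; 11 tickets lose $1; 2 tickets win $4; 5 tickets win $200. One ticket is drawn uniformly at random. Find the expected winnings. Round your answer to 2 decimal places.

E[payout] = (18/36)·6 + (11/36)·(-1) + (2/36)·4 + (5/36)·200 = 1105/36
≈ $30.69

$30.69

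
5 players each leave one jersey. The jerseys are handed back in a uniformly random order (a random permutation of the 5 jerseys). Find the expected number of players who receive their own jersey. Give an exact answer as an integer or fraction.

1

Let Xᵢ = 1 if person i gets their own jersey. For each i, P(Xᵢ=1) = 1/5.
By linearity of expectation, E[X₁+…+X_5] = 5·(1/5) = 1.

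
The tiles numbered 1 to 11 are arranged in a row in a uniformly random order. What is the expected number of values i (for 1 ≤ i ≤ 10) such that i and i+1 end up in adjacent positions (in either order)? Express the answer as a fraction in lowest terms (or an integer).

20/11

For each i ∈ {1,…,10}, let Xᵢ = 1 if i and i+1 are adjacent. P(Xᵢ=1) = 2·(11−1)!/11! = 2/11.
By linearity, E[ΣXᵢ] = (10)·(2/11) = 20/11.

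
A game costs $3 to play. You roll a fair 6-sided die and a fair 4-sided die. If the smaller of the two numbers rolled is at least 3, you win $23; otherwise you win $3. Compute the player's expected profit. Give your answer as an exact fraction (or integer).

E[payout] = (2/3)·3 + (1/3)·23 = 29/3
Expected profit = 29/3 − 3 = 20/3

20/3 dollars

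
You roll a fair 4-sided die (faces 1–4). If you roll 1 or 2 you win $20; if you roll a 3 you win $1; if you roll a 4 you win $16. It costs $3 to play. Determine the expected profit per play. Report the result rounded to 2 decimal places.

E[payout] = (1/4)·1 + (1/4)·16 + (1/2)·20 = 57/4
Expected profit = 57/4 − 3 = 45/4 ≈ $11.25

$11.25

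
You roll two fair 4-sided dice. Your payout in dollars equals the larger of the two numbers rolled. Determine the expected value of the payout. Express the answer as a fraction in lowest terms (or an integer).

25/8 dollars

Distribution of the larger of the two numbers rolled: 1 w.p. 1/16, 2 w.p. 3/16, 3 w.p. 5/16, 4 w.p. 7/16
E[payout] = (1/16)·1 + (3/16)·2 + (5/16)·3 + (7/16)·4 = 25/8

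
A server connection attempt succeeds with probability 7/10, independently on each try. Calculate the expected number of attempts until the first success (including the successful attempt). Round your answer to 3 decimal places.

1.429

For a geometric distribution, E[trials] = 1/p = 1/(7/10) = 10/7.
≈ 1.429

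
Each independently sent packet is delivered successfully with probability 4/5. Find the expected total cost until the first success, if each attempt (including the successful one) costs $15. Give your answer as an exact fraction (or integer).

75/4 dollars

E[#attempts] = 1/p = 5/4; E[cost] = 15·5/4 = 75/4.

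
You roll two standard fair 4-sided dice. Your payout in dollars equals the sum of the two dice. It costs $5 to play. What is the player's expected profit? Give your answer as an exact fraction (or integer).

Distribution of the sum of the two dice: 2 w.p. 1/16, 3 w.p. 1/8, 4 w.p. 3/16, 5 w.p. 1/4, 6 w.p. 3/16, 7 w.p. 1/8, …
E[payout] = (1/16)·2 + (1/8)·3 + (3/16)·4 + (1/4)·5 + (3/16)·6 + (1/8)·7 + (1/16)·8 = 5
Expected profit = 5 − 5 = 0

$0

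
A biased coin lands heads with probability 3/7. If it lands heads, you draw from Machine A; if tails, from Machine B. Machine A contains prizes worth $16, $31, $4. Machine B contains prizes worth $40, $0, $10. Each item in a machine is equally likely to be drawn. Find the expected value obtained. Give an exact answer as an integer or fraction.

E[X | Machine A] = (16 + 31 + 4)/3 = 17
E[X | Machine B] = (40 + 0 + 10)/3 = 50/3
E[X] = (3/7)·17 + (4/7)·50/3 = 353/21

353/21 dollars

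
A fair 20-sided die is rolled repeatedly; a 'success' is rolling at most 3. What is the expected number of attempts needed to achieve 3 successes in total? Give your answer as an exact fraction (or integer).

By linearity (sum of 3 independent geometric waits), E[trials] = 3/p = 3/(3/20) = 20.

20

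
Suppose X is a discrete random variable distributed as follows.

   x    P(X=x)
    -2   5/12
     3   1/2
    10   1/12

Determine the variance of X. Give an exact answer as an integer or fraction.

49/4

E[X] = (5/12)·(-2) + (1/2)·3 + (1/12)·10 = 3/2
E[X²] = (5/12)·4 + (1/2)·9 + (1/12)·100 = 29/2
Var(X) = 29/2 − (3/2)² = 49/4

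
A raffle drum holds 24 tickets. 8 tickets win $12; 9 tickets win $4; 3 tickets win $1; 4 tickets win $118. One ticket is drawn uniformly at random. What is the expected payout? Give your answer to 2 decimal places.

E[payout] = (8/24)·12 + (9/24)·4 + (3/24)·1 + (4/24)·118 = 607/24
≈ $25.29

$25.29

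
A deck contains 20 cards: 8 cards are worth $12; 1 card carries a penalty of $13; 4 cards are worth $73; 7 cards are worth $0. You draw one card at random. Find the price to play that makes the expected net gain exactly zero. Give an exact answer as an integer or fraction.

E[payout] = (8/20)·12 + (1/20)·(-13) + (4/20)·73 + (7/20)·0 = 75/4
Fair fee = E[payout] = 75/4

75/4 dollars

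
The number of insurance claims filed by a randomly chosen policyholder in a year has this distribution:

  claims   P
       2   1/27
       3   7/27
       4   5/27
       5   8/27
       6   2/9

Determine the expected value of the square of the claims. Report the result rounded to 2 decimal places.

E[X²] = (1/27)·4 + (7/27)·9 + (5/27)·16 + (8/27)·25 + (2/9)·36
     = 563/27 ≈ 20.85

20.85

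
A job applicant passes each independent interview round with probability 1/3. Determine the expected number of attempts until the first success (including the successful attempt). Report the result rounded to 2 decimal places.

3.00

For a geometric distribution, E[trials] = 1/p = 1/(1/3) = 3.
≈ 3.00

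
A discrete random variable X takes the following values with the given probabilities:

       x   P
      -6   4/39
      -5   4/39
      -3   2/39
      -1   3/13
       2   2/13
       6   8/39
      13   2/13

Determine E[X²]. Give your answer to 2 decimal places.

40.95

E[X²] = (4/39)·36 + (4/39)·25 + (2/39)·9 + (3/13)·1 + (2/13)·4 + (8/39)·36 + (2/13)·169
     = 1597/39 ≈ 40.95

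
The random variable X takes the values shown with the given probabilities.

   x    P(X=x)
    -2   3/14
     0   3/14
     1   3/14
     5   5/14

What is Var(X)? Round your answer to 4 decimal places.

7.5306

E[X] = (3/14)·(-2) + (3/14)·0 + (3/14)·1 + (5/14)·5 = 11/7
E[X²] = (3/14)·4 + (3/14)·0 + (3/14)·1 + (5/14)·25 = 10
Var(X) = 10 − (11/7)² = 369/49 ≈ 7.5306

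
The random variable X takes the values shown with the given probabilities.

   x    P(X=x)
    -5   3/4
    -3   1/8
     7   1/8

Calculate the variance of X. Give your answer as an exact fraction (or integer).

E[X] = (3/4)·(-5) + (1/8)·(-3) + (1/8)·7 = -13/4
E[X²] = (3/4)·25 + (1/8)·9 + (1/8)·49 = 26
Var(X) = 26 − (-13/4)² = 247/16

247/16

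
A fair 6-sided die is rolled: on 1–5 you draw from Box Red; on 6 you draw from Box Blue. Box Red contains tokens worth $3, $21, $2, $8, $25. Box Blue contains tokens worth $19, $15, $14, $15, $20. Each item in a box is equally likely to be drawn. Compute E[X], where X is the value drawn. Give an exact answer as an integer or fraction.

E[X | Box Red] = (3 + 21 + 2 + 8 + 25)/5 = 59/5
E[X | Box Blue] = (19 + 15 + 14 + 15 + 20)/5 = 83/5
E[X] = (5/6)·59/5 + (1/6)·83/5 = 63/5

63/5 dollars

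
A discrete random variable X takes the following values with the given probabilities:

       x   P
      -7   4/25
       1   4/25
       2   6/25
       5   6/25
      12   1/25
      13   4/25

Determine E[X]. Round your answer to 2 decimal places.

3.28

E[X] = (4/25)·(-7) + (4/25)·1 + (6/25)·2 + (6/25)·5 + (1/25)·12 + (4/25)·13
     = 82/25 ≈ 3.28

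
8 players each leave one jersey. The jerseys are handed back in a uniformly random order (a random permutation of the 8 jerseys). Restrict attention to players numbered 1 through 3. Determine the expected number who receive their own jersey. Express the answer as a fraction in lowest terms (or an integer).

Let Xᵢ = 1 if person i gets their own jersey. For each i, P(Xᵢ=1) = 1/8.
By linearity of expectation, E[X₁+…+X_3] = 3·(1/8) = 3/8.

3/8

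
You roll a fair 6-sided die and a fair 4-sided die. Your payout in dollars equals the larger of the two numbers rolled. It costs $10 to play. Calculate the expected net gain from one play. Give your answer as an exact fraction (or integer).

Distribution of the larger of the two numbers rolled: 1 w.p. 1/24, 2 w.p. 1/8, 3 w.p. 5/24, 4 w.p. 7/24, 5 w.p. 1/6, 6 w.p. 1/6
E[payout] = (1/24)·1 + (1/8)·2 + (5/24)·3 + (7/24)·4 + (1/6)·5 + (1/6)·6 = 47/12
Expected profit = 47/12 − 10 = -73/12

-73/12 dollars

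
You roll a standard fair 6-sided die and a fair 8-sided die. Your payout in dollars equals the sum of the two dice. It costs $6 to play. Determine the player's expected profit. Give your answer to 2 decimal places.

Distribution of the sum of the two dice: 2 w.p. 1/48, 3 w.p. 1/24, 4 w.p. 1/16, 5 w.p. 1/12, 6 w.p. 5/48, 7 w.p. 1/8, …
E[payout] = (1/48)·2 + (1/24)·3 + (1/16)·4 + (1/12)·5 + (5/48)·6 + (1/8)·7 + (1/8)·8 + (1/8)·9 + (5/48)·10 + (1/12)·11 + (1/16)·12 + (1/24)·13 + (1/48)·14 = 8
Expected profit = 8 − 6 = 2 ≈ $2.00

$2.00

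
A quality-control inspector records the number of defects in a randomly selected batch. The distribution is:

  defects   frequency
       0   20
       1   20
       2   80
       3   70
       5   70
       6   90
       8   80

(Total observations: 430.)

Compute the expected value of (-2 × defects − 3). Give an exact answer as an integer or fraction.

-513/43

Total = 430, so P(defects=0) = 20/430, etc.
E[-2x-3] = (2/43)·(-3) + (2/43)·(-5) + (8/43)·(-7) + (7/43)·(-9) + (7/43)·(-13) + (9/43)·(-15) + (8/43)·(-19)
     = -513/43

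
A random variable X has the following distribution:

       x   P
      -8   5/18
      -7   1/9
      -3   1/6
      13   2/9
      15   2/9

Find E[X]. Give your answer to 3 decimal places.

2.722

E[X] = (5/18)·(-8) + (1/9)·(-7) + (1/6)·(-3) + (2/9)·13 + (2/9)·15
     = 49/18 ≈ 2.722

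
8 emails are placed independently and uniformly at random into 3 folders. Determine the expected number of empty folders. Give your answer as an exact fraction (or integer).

256/2187

Let Xⱼ=1 if folder j is empty. P(Xⱼ=1) = ((3-1)/3)^8 = 256/6561.
By linearity, E[#empty] = 3·256/6561 = 256/2187.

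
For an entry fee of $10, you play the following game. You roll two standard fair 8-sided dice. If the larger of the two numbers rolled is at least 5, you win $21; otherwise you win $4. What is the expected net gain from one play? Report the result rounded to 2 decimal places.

$6.75

E[payout] = (1/4)·4 + (3/4)·21 = 67/4
Expected profit = 67/4 − 10 = 27/4 ≈ $6.75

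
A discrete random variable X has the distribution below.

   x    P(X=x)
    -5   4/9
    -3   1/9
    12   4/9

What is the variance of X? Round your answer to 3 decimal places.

E[X] = (4/9)·(-5) + (1/9)·(-3) + (4/9)·12 = 25/9
E[X²] = (4/9)·25 + (1/9)·9 + (4/9)·144 = 685/9
Var(X) = 685/9 − (25/9)² = 5540/81 ≈ 68.395

68.395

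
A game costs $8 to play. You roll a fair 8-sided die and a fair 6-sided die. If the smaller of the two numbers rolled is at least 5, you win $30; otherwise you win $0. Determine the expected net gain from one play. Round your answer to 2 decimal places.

-$3.00

E[payout] = (5/6)·0 + (1/6)·30 = 5
Expected profit = 5 − 8 = -3 ≈ -$3.00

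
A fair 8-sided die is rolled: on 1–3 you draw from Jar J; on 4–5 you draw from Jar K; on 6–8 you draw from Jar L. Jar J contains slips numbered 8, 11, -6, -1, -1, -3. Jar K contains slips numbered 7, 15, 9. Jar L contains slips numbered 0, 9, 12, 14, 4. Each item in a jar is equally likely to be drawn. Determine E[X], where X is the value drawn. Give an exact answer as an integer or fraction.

E[X | Jar J] = (8 + 11 − 6 − 1 − 1 − 3)/6 = 4/3
E[X | Jar K] = (7 + 15 + 9)/3 = 31/3
E[X | Jar L] = (0 + 9 + 12 + 14 + 4)/5 = 39/5
E[X] = (3/8)·4/3 + (1/4)·31/3 + (3/8)·39/5 = 721/120

721/120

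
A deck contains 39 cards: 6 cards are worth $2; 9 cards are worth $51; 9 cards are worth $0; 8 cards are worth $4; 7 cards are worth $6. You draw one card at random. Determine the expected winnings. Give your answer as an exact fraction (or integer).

E[payout] = (6/39)·2 + (9/39)·51 + (9/39)·0 + (8/39)·4 + (7/39)·6 = 545/39

545/39 dollars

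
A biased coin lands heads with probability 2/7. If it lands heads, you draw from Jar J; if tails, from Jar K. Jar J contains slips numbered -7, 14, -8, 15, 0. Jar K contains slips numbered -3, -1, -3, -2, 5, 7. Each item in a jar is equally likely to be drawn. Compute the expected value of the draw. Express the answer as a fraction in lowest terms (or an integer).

E[X | Jar J] = (-7 + 14 − 8 + 15 + 0)/5 = 14/5
E[X | Jar K] = (-3 − 1 − 3 − 2 + 5 + 7)/6 = 1/2
E[X] = (2/7)·14/5 + (5/7)·1/2 = 81/70

81/70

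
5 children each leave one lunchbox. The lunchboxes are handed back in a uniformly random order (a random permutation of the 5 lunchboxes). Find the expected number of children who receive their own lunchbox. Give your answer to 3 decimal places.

Let Xᵢ = 1 if person i gets their own lunchbox. For each i, P(Xᵢ=1) = 1/5.
By linearity of expectation, E[X₁+…+X_5] = 5·(1/5) = 1.
≈ 1.000

1.000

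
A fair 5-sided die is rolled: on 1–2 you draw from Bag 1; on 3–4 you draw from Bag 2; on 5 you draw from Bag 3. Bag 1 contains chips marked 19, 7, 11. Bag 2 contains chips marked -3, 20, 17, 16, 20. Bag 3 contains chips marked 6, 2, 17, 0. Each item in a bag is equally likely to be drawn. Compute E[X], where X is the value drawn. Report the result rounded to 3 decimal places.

E[X | Bag 1] = (19 + 7 + 11)/3 = 37/3
E[X | Bag 2] = (-3 + 20 + 17 + 16 + 20)/5 = 14
E[X | Bag 3] = (6 + 2 + 17 + 0)/4 = 25/4
E[X] = (2/5)·37/3 + (2/5)·14 + (1/5)·25/4 = 707/60 ≈ 11.783

11.783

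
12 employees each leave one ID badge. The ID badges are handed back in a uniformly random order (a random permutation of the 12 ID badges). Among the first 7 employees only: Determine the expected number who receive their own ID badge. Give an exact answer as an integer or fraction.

7/12

Let Xᵢ = 1 if person i gets their own ID badge. For each i, P(Xᵢ=1) = 1/12.
By linearity of expectation, E[X₁+…+X_7] = 7·(1/12) = 7/12.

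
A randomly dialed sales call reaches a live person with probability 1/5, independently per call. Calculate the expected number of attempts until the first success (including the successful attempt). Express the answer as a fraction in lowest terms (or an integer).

For a geometric distribution, E[trials] = 1/p = 1/(1/5) = 5.

5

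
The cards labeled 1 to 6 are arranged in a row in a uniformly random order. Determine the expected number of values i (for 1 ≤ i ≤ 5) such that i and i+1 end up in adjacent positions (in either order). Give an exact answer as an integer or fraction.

5/3

For each i ∈ {1,…,5}, let Xᵢ = 1 if i and i+1 are adjacent. P(Xᵢ=1) = 2·(6−1)!/6! = 2/6.
By linearity, E[ΣXᵢ] = (5)·(2/6) = 5/3.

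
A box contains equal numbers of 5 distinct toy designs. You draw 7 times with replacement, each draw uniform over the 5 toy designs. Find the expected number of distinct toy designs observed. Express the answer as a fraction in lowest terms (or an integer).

61741/15625

Let Xⱼ=1 if type j appears at least once. P(Xⱼ=1) = 1 − ((5−1)/5)^7 = 61741/78125.
E[#distinct] = 5·61741/78125 = 61741/15625.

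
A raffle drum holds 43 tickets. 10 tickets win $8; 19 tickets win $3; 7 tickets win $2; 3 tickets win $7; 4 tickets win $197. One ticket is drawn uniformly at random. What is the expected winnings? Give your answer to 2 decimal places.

$22.33

E[payout] = (10/43)·8 + (19/43)·3 + (7/43)·2 + (3/43)·7 + (4/43)·197 = 960/43
≈ $22.33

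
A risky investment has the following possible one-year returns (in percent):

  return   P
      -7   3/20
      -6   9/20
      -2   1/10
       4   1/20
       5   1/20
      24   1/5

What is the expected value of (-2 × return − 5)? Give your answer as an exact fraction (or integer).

E[-2x-5] = (3/20)·9 + (9/20)·7 + (1/10)·(-1) + (1/20)·(-13) + (1/20)·(-15) + (1/5)·(-53)
     = -38/5

-38/5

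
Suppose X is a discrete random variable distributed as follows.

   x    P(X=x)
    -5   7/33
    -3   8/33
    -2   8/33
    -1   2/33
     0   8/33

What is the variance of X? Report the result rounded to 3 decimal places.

E[X] = (7/33)·(-5) + (8/33)·(-3) + (8/33)·(-2) + (2/33)·(-1) + (8/33)·0 = -7/3
E[X²] = (7/33)·25 + (8/33)·9 + (8/33)·4 + (2/33)·1 + (8/33)·0 = 281/33
Var(X) = 281/33 − (-7/3)² = 304/99 ≈ 3.071

3.071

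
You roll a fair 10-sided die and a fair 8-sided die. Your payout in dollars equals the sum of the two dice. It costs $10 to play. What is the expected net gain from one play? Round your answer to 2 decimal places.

Distribution of the sum of the two dice: 2 w.p. 1/80, 3 w.p. 1/40, 4 w.p. 3/80, 5 w.p. 1/20, 6 w.p. 1/16, 7 w.p. 3/40, …
E[payout] = (1/80)·2 + (1/40)·3 + (3/80)·4 + (1/20)·5 + (1/16)·6 + (3/40)·7 + (7/80)·8 + (1/10)·9 + (1/10)·10 + (1/10)·11 + (7/80)·12 + (3/40)·13 + (1/16)·14 + (1/20)·15 + (3/80)·16 + (1/40)·17 + (1/80)·18 = 10
Expected profit = 10 − 10 = 0 ≈ $0.00

$0.00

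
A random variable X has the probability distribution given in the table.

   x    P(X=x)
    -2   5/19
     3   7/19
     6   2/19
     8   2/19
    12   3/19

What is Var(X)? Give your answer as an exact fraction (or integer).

7960/361

E[X] = (5/19)·(-2) + (7/19)·3 + (2/19)·6 + (2/19)·8 + (3/19)·12 = 75/19
E[X²] = (5/19)·4 + (7/19)·9 + (2/19)·36 + (2/19)·64 + (3/19)·144 = 715/19
Var(X) = 715/19 − (75/19)² = 7960/361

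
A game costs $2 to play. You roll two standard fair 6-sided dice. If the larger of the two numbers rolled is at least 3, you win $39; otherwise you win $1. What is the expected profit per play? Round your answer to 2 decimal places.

$32.78

E[payout] = (1/9)·1 + (8/9)·39 = 313/9
Expected profit = 313/9 − 2 = 295/9 ≈ $32.78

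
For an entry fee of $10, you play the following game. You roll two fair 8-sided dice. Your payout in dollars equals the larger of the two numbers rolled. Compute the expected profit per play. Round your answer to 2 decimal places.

-$4.19

Distribution of the larger of the two numbers rolled: 1 w.p. 1/64, 2 w.p. 3/64, 3 w.p. 5/64, 4 w.p. 7/64, 5 w.p. 9/64, 6 w.p. 11/64, …
E[payout] = (1/64)·1 + (3/64)·2 + (5/64)·3 + (7/64)·4 + (9/64)·5 + (11/64)·6 + (13/64)·7 + (15/64)·8 = 93/16
Expected profit = 93/16 − 10 = -67/16 ≈ -$4.19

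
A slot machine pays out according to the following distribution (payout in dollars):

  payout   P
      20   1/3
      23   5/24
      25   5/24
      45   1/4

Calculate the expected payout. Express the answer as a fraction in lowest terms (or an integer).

335/12 dollars

E[X] = (1/3)·20 + (5/24)·23 + (5/24)·25 + (1/4)·45
     = 335/12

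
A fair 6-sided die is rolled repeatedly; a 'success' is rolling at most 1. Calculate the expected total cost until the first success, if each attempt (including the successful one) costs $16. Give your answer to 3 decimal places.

$96.000

E[#attempts] = 1/p = 6; E[cost] = 16·6 = 96.
≈ 96.000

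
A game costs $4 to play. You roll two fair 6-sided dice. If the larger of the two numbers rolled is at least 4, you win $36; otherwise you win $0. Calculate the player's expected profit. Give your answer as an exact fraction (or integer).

$23

E[payout] = (1/4)·0 + (3/4)·36 = 27
Expected profit = 27 − 4 = 23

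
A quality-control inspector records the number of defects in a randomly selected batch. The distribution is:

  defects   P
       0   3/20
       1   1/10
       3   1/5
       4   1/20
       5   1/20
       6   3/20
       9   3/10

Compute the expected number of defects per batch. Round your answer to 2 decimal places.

4.75

E[X] = (3/20)·0 + (1/10)·1 + (1/5)·3 + (1/20)·4 + (1/20)·5 + (3/20)·6 + (3/10)·9
     = 19/4 ≈ 4.75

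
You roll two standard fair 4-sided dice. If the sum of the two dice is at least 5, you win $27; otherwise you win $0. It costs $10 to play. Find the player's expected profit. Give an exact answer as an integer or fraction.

E[payout] = (3/8)·0 + (5/8)·27 = 135/8
Expected profit = 135/8 − 10 = 55/8

55/8 dollars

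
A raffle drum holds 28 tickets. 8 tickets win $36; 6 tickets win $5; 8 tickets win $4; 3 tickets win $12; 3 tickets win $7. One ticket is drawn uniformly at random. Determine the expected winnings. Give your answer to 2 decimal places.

$14.54

E[payout] = (8/28)·36 + (6/28)·5 + (8/28)·4 + (3/28)·12 + (3/28)·7 = 407/28
≈ $14.54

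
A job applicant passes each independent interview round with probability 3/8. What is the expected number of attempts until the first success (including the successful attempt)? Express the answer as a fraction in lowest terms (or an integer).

For a geometric distribution, E[trials] = 1/p = 1/(3/8) = 8/3.

8/3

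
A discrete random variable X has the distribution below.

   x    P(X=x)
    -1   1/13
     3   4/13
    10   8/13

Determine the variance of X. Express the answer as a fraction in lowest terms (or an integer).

E[X] = (1/13)·(-1) + (4/13)·3 + (8/13)·10 = 7
E[X²] = (1/13)·1 + (4/13)·9 + (8/13)·100 = 837/13
Var(X) = 837/13 − (7)² = 200/13

200/13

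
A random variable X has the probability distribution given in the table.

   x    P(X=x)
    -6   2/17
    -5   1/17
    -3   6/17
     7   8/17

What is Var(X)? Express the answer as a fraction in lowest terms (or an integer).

E[X] = (2/17)·(-6) + (1/17)·(-5) + (6/17)·(-3) + (8/17)·7 = 21/17
E[X²] = (2/17)·36 + (1/17)·25 + (6/17)·9 + (8/17)·49 = 543/17
Var(X) = 543/17 − (21/17)² = 8790/289

8790/289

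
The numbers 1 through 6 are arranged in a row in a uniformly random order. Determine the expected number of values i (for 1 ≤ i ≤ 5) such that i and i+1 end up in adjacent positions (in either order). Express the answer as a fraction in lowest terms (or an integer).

For each i ∈ {1,…,5}, let Xᵢ = 1 if i and i+1 are adjacent. P(Xᵢ=1) = 2·(6−1)!/6! = 2/6.
By linearity, E[ΣXᵢ] = (5)·(2/6) = 5/3.

5/3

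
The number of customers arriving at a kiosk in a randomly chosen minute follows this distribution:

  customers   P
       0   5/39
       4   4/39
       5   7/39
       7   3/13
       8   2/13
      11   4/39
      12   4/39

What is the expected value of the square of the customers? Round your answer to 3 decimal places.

54.462

E[X²] = (5/39)·0 + (4/39)·16 + (7/39)·25 + (3/13)·49 + (2/13)·64 + (4/39)·121 + (4/39)·144
     = 708/13 ≈ 54.462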